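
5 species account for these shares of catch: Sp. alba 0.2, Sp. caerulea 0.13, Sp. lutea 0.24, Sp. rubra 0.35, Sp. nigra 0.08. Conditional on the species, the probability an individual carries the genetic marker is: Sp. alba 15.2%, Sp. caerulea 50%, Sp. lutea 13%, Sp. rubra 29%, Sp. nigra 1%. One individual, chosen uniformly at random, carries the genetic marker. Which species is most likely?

Unnormalized posteriors (prior × likelihood):
  Sp. alba: 0.2 × 0.152 = 0.0304
  Sp. caerulea: 0.13 × 0.5 = 0.065
  Sp. lutea: 0.24 × 0.13 = 0.0312
  Sp. rubra: 0.35 × 0.29 = 0.1015
  Sp. nigra: 0.08 × 0.01 = 0.0008
Normalizing constant = 0.2289.
Largest term belongs to Sp. rubra, so Sp. rubra is most probable.

Sp. rubra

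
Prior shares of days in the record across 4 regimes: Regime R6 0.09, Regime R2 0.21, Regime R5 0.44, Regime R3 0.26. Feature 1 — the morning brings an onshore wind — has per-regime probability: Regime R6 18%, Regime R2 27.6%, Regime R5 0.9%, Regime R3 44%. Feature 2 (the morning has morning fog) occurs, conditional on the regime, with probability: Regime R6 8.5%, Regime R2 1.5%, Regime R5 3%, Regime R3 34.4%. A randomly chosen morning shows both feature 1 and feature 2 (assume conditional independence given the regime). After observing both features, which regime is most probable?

Prior × likelihood for each hypothesis:
  Regime R6: 0.09 × 0.18 × 0.085 = 0.001377
  Regime R2: 0.21 × 0.276 × 0.015 = 0.0008694
  Regime R5: 0.44 × 0.009 × 0.03 = 0.0001188
  Regime R3: 0.26 × 0.44 × 0.344 = 0.0393536
Total = 0.0417188.
Largest term belongs to Regime R3, so Regime R3 is most probable.

Regime R3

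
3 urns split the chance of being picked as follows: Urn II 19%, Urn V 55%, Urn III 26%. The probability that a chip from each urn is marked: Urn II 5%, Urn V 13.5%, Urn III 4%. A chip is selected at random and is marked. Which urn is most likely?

Urn V

By Bayes' rule, posterior ∝ prior × likelihood:
  Urn II: 0.19 × 0.05 = 0.0095
  Urn V: 0.55 × 0.135 = 0.07425
  Urn III: 0.26 × 0.04 = 0.0104
Sum = 0.09415.
Largest term belongs to Urn V, so Urn V is most probable.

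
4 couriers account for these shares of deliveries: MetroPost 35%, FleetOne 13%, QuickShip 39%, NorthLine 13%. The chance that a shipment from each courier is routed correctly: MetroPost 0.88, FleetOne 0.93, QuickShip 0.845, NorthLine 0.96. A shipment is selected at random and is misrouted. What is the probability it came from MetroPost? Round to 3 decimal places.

0.360

Taking complements, P(misrouted | each) = MetroPost 0.12, FleetOne 0.07, QuickShip 0.155, NorthLine 0.04.
Compute prior × likelihood for every hypothesis:
  MetroPost: 0.35 × 0.12 = 0.042
  FleetOne: 0.13 × 0.07 = 0.0091
  QuickShip: 0.39 × 0.155 = 0.06045
  NorthLine: 0.13 × 0.04 = 0.0052
Sum = 0.11675.
P(MetroPost | evidence) = 0.042 / 0.11675 ≈ 0.360.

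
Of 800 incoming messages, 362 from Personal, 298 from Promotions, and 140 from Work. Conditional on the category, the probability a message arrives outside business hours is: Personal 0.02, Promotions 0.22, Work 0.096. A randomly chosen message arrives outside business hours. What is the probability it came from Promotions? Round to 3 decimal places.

0.760

By Bayes' rule, posterior ∝ prior × likelihood:
  Personal: 0.4525 × 0.02 = 0.00905
  Promotions: 0.3725 × 0.22 = 0.08195
  Work: 0.175 × 0.096 = 0.0168
Normalizing constant = 0.1078.
P(Promotions | evidence) = 0.08195 / 0.1078 ≈ 0.760.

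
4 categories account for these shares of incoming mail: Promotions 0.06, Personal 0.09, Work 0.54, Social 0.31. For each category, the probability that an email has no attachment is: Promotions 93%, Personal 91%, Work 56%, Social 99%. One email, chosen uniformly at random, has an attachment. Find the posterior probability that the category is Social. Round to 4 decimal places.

Taking complements, P(attachment | each) = Promotions 0.07, Personal 0.09, Work 0.44, Social 0.01.
Unnormalized posteriors (prior × likelihood):
  Promotions: 0.06 × 0.07 = 0.0042
  Personal: 0.09 × 0.09 = 0.0081
  Work: 0.54 × 0.44 = 0.2376
  Social: 0.31 × 0.01 = 0.0031
Sum = 0.253.
P(Social | evidence) = 0.0031 / 0.253 ≈ 0.0123.

0.0123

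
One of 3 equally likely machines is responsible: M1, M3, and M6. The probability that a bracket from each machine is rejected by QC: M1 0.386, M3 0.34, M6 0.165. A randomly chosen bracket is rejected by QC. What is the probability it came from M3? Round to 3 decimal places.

With a uniform prior (1/3 each), posterior ∝ likelihood:
  M1: 0.386
  M3: 0.34
  M6: 0.165
Sum = 0.891.
P(M3 | evidence) = 0.34 / 0.891 ≈ 0.382.

0.382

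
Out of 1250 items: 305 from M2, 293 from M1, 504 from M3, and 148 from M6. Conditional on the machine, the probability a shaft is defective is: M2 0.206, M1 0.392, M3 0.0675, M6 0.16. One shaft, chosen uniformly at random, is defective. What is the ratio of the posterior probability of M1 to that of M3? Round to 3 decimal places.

By Bayes' rule, posterior ∝ prior × likelihood:
  M2: 0.244 × 0.206 = 0.050264
  M1: 0.2344 × 0.392 = 0.0918848
  M3: 0.4032 × 0.0675 = 0.027216
  M6: 0.1184 × 0.16 = 0.018944
Normalizing constant = 0.1883088.
The ratio is 0.0918848 / 0.027216 (the normalizer cancels) = 3.376.

3.376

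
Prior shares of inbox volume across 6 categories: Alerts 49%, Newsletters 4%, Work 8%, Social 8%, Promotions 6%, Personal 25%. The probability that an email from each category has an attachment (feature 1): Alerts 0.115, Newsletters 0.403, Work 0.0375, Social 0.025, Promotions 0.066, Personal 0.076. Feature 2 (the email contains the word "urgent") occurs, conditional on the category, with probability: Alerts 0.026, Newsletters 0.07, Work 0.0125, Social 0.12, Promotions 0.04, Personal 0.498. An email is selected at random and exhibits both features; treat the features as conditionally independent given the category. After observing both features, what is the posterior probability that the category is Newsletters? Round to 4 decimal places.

0.0903

Prior × likelihood for each hypothesis:
  Alerts: 0.49 × 0.115 × 0.026 = 0.0014651
  Newsletters: 0.04 × 0.403 × 0.07 = 0.0011284
  Work: 0.08 × 0.0375 × 0.0125 = 0.0000375
  Social: 0.08 × 0.025 × 0.12 = 0.00024
  Promotions: 0.06 × 0.066 × 0.04 = 0.0001584
  Personal: 0.25 × 0.076 × 0.498 = 0.009462
Sum = 0.0124914.
P(Newsletters | evidence) = 0.0011284 / 0.0124914 ≈ 0.0903.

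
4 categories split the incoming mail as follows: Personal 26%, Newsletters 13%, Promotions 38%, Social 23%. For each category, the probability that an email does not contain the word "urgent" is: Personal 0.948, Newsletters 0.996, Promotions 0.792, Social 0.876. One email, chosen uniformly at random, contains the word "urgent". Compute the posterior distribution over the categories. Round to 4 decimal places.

Taking complements, P(urgent-flag | each) = Personal 0.052, Newsletters 0.004, Promotions 0.208, Social 0.124.
Prior × likelihood for each hypothesis:
  Personal: 0.26 × 0.052 = 0.01352
  Newsletters: 0.13 × 0.004 = 0.00052
  Promotions: 0.38 × 0.208 = 0.07904
  Social: 0.23 × 0.124 = 0.02852
Total = 0.1216.
P(Personal | urgent-flag) = 0.01352/0.1216 ≈ 0.1112
P(Newsletters | urgent-flag) = 0.00052/0.1216 ≈ 0.0043
P(Promotions | urgent-flag) = 0.07904/0.1216 ≈ 0.6500
P(Social | urgent-flag) = 0.02852/0.1216 ≈ 0.2345

Personal 0.1112, Newsletters 0.0043, Promotions 0.6500, Social 0.2345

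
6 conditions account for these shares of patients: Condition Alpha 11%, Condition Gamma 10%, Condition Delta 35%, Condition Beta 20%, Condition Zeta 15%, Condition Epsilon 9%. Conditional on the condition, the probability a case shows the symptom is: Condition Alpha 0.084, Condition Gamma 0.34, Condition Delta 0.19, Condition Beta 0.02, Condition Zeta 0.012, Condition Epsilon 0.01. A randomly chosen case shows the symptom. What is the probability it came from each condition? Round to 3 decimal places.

By Bayes' rule, posterior ∝ prior × likelihood:
  Condition Alpha: 0.11 × 0.084 = 0.00924
  Condition Gamma: 0.1 × 0.34 = 0.034
  Condition Delta: 0.35 × 0.19 = 0.0665
  Condition Beta: 0.2 × 0.02 = 0.004
  Condition Zeta: 0.15 × 0.012 = 0.0018
  Condition Epsilon: 0.09 × 0.01 = 0.0009
Normalizing constant = 0.11644.
P(Condition Alpha | symptomatic) = 0.00924/0.11644 ≈ 0.079
P(Condition Gamma | symptomatic) = 0.034/0.11644 ≈ 0.292
P(Condition Delta | symptomatic) = 0.0665/0.11644 ≈ 0.571
P(Condition Beta | symptomatic) = 0.004/0.11644 ≈ 0.034
P(Condition Zeta | symptomatic) = 0.0018/0.11644 ≈ 0.015
P(Condition Epsilon | symptomatic) = 0.0009/0.11644 ≈ 0.008
(Check: 0.079+0.292+0.571+0.034+0.015+0.008 = 0.999.)

Condition Alpha 0.079, Condition Gamma 0.292, Condition Delta 0.571, Condition Beta 0.034, Condition Zeta 0.015, Condition Epsilon 0.008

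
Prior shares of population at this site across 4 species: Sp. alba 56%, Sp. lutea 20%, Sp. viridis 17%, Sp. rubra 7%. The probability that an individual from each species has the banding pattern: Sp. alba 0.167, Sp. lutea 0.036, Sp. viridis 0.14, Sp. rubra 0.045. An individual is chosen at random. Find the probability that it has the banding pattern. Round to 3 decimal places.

By Bayes' rule, posterior ∝ prior × likelihood:
  Sp. alba: 0.56 × 0.167 = 0.09352
  Sp. lutea: 0.2 × 0.036 = 0.0072
  Sp. viridis: 0.17 × 0.14 = 0.0238
  Sp. rubra: 0.07 × 0.045 = 0.00315
P(banded) = 0.09352 + 0.0072 + 0.0238 + 0.00315 = 0.12767 → 0.128.

0.128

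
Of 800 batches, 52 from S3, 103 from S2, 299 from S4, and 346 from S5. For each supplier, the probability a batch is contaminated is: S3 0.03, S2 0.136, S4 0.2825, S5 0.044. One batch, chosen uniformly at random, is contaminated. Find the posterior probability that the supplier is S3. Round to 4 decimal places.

By Bayes' rule, posterior ∝ prior × likelihood:
  S3: 0.065 × 0.03 = 0.00195
  S2: 0.12875 × 0.136 = 0.01751
  S4: 0.37375 × 0.2825 = 0.105584375
  S5: 0.4325 × 0.044 = 0.01903
Total = 0.144074375.
P(S3 | evidence) = 0.00195 / 0.144074375 ≈ 0.0135.

0.0135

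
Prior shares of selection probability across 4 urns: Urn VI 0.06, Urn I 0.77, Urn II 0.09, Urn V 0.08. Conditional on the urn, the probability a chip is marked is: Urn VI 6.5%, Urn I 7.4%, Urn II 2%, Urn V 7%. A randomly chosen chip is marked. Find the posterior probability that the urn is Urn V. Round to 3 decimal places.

0.082

Unnormalized posteriors (prior × likelihood):
  Urn VI: 0.06 × 0.065 = 0.0039
  Urn I: 0.77 × 0.074 = 0.05698
  Urn II: 0.09 × 0.02 = 0.0018
  Urn V: 0.08 × 0.07 = 0.0056
Normalizing constant = 0.06828.
P(Urn V | evidence) = 0.0056 / 0.06828 ≈ 0.082.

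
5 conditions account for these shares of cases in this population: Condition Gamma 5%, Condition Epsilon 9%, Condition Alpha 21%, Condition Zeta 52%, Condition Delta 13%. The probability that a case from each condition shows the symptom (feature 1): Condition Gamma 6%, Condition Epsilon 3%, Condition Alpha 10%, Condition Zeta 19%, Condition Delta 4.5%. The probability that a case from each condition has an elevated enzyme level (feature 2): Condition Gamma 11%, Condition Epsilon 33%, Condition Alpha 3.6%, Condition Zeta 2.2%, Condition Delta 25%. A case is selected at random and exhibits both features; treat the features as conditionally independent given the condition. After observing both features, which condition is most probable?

Condition Zeta

Unnormalized posteriors (prior × likelihood):
  Condition Gamma: 0.05 × 0.06 × 0.11 = 0.00033
  Condition Epsilon: 0.09 × 0.03 × 0.33 = 0.000891
  Condition Alpha: 0.21 × 0.1 × 0.036 = 0.000756
  Condition Zeta: 0.52 × 0.19 × 0.022 = 0.0021736
  Condition Delta: 0.13 × 0.045 × 0.25 = 0.0014625
Normalizing constant = 0.0056131.
Largest term belongs to Condition Zeta, so Condition Zeta is most probable.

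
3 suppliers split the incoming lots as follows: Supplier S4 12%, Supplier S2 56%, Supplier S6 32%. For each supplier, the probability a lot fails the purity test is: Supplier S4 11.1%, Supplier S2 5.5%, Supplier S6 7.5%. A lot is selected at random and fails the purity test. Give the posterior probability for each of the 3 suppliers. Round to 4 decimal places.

Unnormalized posteriors (prior × likelihood):
  Supplier S4: 0.12 × 0.111 = 0.01332
  Supplier S2: 0.56 × 0.055 = 0.0308
  Supplier S6: 0.32 × 0.075 = 0.024
Normalizing constant = 0.06812.
P(Supplier S4 | off-spec) = 0.01332/0.06812 ≈ 0.1955
P(Supplier S2 | off-spec) = 0.0308/0.06812 ≈ 0.4521
P(Supplier S6 | off-spec) = 0.024/0.06812 ≈ 0.3523
(Check: 0.1955+0.4521+0.3523 = 0.9999.)

Supplier S4 0.1955, Supplier S2 0.4521, Supplier S6 0.3523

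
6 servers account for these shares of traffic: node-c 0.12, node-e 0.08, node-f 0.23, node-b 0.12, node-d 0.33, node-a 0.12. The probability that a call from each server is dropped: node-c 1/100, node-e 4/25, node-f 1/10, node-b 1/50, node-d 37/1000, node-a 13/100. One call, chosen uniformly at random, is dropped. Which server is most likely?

node-f

By Bayes' rule, posterior ∝ prior × likelihood:
  node-c: 0.12 × 0.01 = 0.0012
  node-e: 0.08 × 0.16 = 0.0128
  node-f: 0.23 × 0.1 = 0.023
  node-b: 0.12 × 0.02 = 0.0024
  node-d: 0.33 × 0.037 = 0.01221
  node-a: 0.12 × 0.13 = 0.0156
Normalizing constant = 0.06721.
Largest term belongs to node-f, so node-f is most probable.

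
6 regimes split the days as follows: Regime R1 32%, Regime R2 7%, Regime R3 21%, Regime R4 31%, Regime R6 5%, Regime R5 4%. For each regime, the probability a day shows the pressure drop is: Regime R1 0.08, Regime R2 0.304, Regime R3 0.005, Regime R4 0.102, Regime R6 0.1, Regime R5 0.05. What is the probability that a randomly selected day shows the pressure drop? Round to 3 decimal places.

By Bayes' rule, posterior ∝ prior × likelihood:
  Regime R1: 0.32 × 0.08 = 0.0256
  Regime R2: 0.07 × 0.304 = 0.02128
  Regime R3: 0.21 × 0.005 = 0.00105
  Regime R4: 0.31 × 0.102 = 0.03162
  Regime R6: 0.05 × 0.1 = 0.005
  Regime R5: 0.04 × 0.05 = 0.002
P(drop) = 0.0256 + 0.02128 + 0.00105 + 0.03162 + 0.005 + 0.002 = 0.08655 → 0.087.

0.087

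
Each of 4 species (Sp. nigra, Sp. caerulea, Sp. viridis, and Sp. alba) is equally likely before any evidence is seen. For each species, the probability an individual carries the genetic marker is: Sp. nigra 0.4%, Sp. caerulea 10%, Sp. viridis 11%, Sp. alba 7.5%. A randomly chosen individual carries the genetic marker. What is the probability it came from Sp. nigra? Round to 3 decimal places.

Since the prior is uniform, the posterior is proportional to the likelihood:
  Sp. nigra: 0.004
  Sp. caerulea: 0.1
  Sp. viridis: 0.11
  Sp. alba: 0.075
Normalizing constant = 0.289.
P(Sp. nigra | evidence) = 0.004 / 0.289 ≈ 0.014.

0.014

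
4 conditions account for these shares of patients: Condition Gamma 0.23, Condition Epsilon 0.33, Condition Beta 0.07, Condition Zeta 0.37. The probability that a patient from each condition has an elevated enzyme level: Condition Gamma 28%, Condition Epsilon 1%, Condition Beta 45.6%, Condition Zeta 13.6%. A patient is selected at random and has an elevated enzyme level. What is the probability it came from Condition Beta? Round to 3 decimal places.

Prior × likelihood for each hypothesis:
  Condition Gamma: 0.23 × 0.28 = 0.0644
  Condition Epsilon: 0.33 × 0.01 = 0.0033
  Condition Beta: 0.07 × 0.456 = 0.03192
  Condition Zeta: 0.37 × 0.136 = 0.05032
Normalizing constant = 0.14994.
P(Condition Beta | evidence) = 0.03192 / 0.14994 ≈ 0.213.

0.213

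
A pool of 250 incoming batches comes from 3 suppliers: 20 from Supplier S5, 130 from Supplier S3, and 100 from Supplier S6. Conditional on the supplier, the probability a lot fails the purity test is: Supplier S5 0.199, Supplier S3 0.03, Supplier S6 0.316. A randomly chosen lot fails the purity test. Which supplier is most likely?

Compute prior × likelihood for every hypothesis:
  Supplier S5: 0.08 × 0.199 = 0.01592
  Supplier S3: 0.52 × 0.03 = 0.0156
  Supplier S6: 0.4 × 0.316 = 0.1264
Total = 0.15792.
Largest term belongs to Supplier S6, so Supplier S6 is most probable.

Supplier S6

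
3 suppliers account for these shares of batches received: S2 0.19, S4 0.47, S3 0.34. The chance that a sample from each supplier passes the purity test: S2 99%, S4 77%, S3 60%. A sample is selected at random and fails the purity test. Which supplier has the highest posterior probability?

Taking complements, P(off-spec | each) = S2 0.01, S4 0.23, S3 0.4.
Unnormalized posteriors (prior × likelihood):
  S2: 0.19 × 0.01 = 0.0019
  S4: 0.47 × 0.23 = 0.1081
  S3: 0.34 × 0.4 = 0.136
Sum = 0.246.
Largest term belongs to S3, so S3 is most probable.

S3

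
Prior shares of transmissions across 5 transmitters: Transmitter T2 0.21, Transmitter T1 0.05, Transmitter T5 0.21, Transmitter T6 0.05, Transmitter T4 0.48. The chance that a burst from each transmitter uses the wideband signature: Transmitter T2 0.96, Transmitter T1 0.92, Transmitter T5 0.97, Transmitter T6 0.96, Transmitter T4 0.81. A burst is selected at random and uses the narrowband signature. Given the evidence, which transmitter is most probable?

Transmitter T4

Taking complements, P(narrowband | each) = Transmitter T2 0.04, Transmitter T1 0.08, Transmitter T5 0.03, Transmitter T6 0.04, Transmitter T4 0.19.
Unnormalized posteriors (prior × likelihood):
  Transmitter T2: 0.21 × 0.04 = 0.0084
  Transmitter T1: 0.05 × 0.08 = 0.004
  Transmitter T5: 0.21 × 0.03 = 0.0063
  Transmitter T6: 0.05 × 0.04 = 0.002
  Transmitter T4: 0.48 × 0.19 = 0.0912
Total = 0.1119.
Largest term belongs to Transmitter T4, so Transmitter T4 is most probable.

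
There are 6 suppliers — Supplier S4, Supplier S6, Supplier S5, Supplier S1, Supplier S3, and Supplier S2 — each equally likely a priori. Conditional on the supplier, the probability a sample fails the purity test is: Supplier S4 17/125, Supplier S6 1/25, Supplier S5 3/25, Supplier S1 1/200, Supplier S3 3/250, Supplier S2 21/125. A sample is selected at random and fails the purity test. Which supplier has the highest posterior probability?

With a uniform prior (1/6 each), posterior ∝ likelihood:
  Supplier S4: 0.136
  Supplier S6: 0.04
  Supplier S5: 0.12
  Supplier S1: 0.005
  Supplier S3: 0.012
  Supplier S2: 0.168
Total = 0.481.
Largest term belongs to Supplier S2, so Supplier S2 is most probable.

Supplier S2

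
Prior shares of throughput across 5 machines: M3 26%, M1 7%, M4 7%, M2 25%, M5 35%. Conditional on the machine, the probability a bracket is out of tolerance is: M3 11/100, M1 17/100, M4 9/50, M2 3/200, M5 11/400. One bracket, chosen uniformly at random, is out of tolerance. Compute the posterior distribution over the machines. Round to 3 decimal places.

M3 0.430, M1 0.179, M4 0.190, M2 0.056, M5 0.145

Compute prior × likelihood for every hypothesis:
  M3: 0.26 × 0.11 = 0.0286
  M1: 0.07 × 0.17 = 0.0119
  M4: 0.07 × 0.18 = 0.0126
  M2: 0.25 × 0.015 = 0.00375
  M5: 0.35 × 0.0275 = 0.009625
Total = 0.066475.
P(M3 | oversize) = 0.0286/0.066475 ≈ 0.430
P(M1 | oversize) = 0.0119/0.066475 ≈ 0.179
P(M4 | oversize) = 0.0126/0.066475 ≈ 0.190
P(M2 | oversize) = 0.00375/0.066475 ≈ 0.056
P(M5 | oversize) = 0.009625/0.066475 ≈ 0.145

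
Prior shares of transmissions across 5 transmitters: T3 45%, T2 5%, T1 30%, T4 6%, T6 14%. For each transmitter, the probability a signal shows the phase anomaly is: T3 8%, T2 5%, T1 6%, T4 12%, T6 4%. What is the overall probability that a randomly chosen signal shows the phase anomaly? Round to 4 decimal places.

By Bayes' rule, posterior ∝ prior × likelihood:
  T3: 0.45 × 0.08 = 0.036
  T2: 0.05 × 0.05 = 0.0025
  T1: 0.3 × 0.06 = 0.018
  T4: 0.06 × 0.12 = 0.0072
  T6: 0.14 × 0.04 = 0.0056
P(anomaly) = 0.036 + 0.0025 + 0.018 + 0.0072 + 0.0056 = 0.0693 → 0.0693.

0.0693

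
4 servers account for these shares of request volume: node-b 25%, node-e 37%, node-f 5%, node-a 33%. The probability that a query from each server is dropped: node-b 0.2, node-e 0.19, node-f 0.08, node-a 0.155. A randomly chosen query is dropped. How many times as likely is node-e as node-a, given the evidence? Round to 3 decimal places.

1.374

Prior × likelihood for each hypothesis:
  node-b: 0.25 × 0.2 = 0.05
  node-e: 0.37 × 0.19 = 0.0703
  node-f: 0.05 × 0.08 = 0.004
  node-a: 0.33 × 0.155 = 0.05115
Sum = 0.17545.
The ratio is 0.0703 / 0.05115 (the normalizer cancels) = 1.374.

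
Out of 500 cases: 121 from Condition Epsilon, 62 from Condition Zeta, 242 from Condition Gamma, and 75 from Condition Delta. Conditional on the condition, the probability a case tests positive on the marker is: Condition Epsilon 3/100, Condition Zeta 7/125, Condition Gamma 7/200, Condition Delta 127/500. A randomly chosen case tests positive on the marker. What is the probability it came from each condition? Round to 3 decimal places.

Unnormalized posteriors (prior × likelihood):
  Condition Epsilon: 0.242 × 0.03 = 0.00726
  Condition Zeta: 0.124 × 0.056 = 0.006944
  Condition Gamma: 0.484 × 0.035 = 0.01694
  Condition Delta: 0.15 × 0.254 = 0.0381
Total = 0.069244.
P(Condition Epsilon | marker-positive) = 0.00726/0.069244 ≈ 0.105
P(Condition Zeta | marker-positive) = 0.006944/0.069244 ≈ 0.100
P(Condition Gamma | marker-positive) = 0.01694/0.069244 ≈ 0.245
P(Condition Delta | marker-positive) = 0.0381/0.069244 ≈ 0.550

Condition Epsilon 0.105, Condition Zeta 0.100, Condition Gamma 0.245, Condition Delta 0.550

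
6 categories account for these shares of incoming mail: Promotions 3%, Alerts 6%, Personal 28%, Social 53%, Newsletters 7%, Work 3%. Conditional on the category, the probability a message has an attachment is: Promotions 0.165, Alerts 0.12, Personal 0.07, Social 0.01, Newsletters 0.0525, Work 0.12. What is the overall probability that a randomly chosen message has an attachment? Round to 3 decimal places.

Prior × likelihood for each hypothesis:
  Promotions: 0.03 × 0.165 = 0.00495
  Alerts: 0.06 × 0.12 = 0.0072
  Personal: 0.28 × 0.07 = 0.0196
  Social: 0.53 × 0.01 = 0.0053
  Newsletters: 0.07 × 0.0525 = 0.003675
  Work: 0.03 × 0.12 = 0.0036
P(attachment) = 0.00495 + 0.0072 + 0.0196 + 0.0053 + 0.003675 + 0.0036 = 0.044325 → 0.044.

0.044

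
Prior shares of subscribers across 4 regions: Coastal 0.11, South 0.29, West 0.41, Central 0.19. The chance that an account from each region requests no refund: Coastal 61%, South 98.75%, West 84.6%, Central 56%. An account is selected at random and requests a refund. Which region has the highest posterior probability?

Central

Taking complements, P(refund | each) = Coastal 0.39, South 0.0125, West 0.154, Central 0.44.
By Bayes' rule, posterior ∝ prior × likelihood:
  Coastal: 0.11 × 0.39 = 0.0429
  South: 0.29 × 0.0125 = 0.003625
  West: 0.41 × 0.154 = 0.06314
  Central: 0.19 × 0.44 = 0.0836
Normalizing constant = 0.193265.
Largest term belongs to Central, so Central is most probable.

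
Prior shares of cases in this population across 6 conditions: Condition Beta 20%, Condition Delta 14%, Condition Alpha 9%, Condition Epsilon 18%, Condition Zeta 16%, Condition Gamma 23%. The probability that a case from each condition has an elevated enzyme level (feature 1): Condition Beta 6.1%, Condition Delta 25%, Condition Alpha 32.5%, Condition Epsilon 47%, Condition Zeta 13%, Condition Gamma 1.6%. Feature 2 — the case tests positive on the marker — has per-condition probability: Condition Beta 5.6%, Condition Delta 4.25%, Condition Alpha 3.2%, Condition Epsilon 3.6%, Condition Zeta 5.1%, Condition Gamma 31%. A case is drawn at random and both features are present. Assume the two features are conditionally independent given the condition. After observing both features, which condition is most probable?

Condition Epsilon

Unnormalized posteriors (prior × likelihood):
  Condition Beta: 0.2 × 0.061 × 0.056 = 0.0006832
  Condition Delta: 0.14 × 0.25 × 0.0425 = 0.0014875
  Condition Alpha: 0.09 × 0.325 × 0.032 = 0.000936
  Condition Epsilon: 0.18 × 0.47 × 0.036 = 0.0030456
  Condition Zeta: 0.16 × 0.13 × 0.051 = 0.0010608
  Condition Gamma: 0.23 × 0.016 × 0.31 = 0.0011408
Sum = 0.0083539.
Largest term belongs to Condition Epsilon, so Condition Epsilon is most probable.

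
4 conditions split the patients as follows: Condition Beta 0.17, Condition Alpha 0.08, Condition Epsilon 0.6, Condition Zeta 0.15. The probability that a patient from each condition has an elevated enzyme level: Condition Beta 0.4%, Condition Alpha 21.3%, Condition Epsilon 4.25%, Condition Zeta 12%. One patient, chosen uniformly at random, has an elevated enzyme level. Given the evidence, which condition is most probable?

Compute prior × likelihood for every hypothesis:
  Condition Beta: 0.17 × 0.004 = 0.00068
  Condition Alpha: 0.08 × 0.213 = 0.01704
  Condition Epsilon: 0.6 × 0.0425 = 0.0255
  Condition Zeta: 0.15 × 0.12 = 0.018
Total = 0.06122.
Largest term belongs to Condition Epsilon, so Condition Epsilon is most probable.

Condition Epsilon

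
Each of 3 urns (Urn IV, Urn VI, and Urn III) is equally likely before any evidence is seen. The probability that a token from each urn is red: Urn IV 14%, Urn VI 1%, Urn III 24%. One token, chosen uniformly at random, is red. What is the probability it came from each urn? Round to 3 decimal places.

Urn IV 0.359, Urn VI 0.026, Urn III 0.615

Since the prior is uniform, the posterior is proportional to the likelihood:
  Urn IV: 0.14
  Urn VI: 0.01
  Urn III: 0.24
Total = 0.39.
P(Urn IV | red) = 0.14/0.39 ≈ 0.359
P(Urn VI | red) = 0.01/0.39 ≈ 0.026
P(Urn III | red) = 0.24/0.39 ≈ 0.615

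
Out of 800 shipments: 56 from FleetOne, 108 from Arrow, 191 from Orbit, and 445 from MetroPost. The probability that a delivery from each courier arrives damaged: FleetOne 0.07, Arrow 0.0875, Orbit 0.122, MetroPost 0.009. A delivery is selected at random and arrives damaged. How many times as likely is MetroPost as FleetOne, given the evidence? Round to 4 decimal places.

Unnormalized posteriors (prior × likelihood):
  FleetOne: 0.07 × 0.07 = 0.0049
  Arrow: 0.135 × 0.0875 = 0.0118125
  Orbit: 0.23875 × 0.122 = 0.0291275
  MetroPost: 0.55625 × 0.009 = 0.00500625
Normalizing constant = 0.05084625.
The ratio is 0.00500625 / 0.0049 (the normalizer cancels) = 1.0217.

1.0217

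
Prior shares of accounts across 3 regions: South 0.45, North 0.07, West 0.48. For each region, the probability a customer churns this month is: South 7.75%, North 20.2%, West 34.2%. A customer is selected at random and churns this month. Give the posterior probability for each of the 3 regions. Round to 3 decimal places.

By Bayes' rule, posterior ∝ prior × likelihood:
  South: 0.45 × 0.0775 = 0.034875
  North: 0.07 × 0.202 = 0.01414
  West: 0.48 × 0.342 = 0.16416
Total = 0.213175.
P(South | churn) = 0.034875/0.213175 ≈ 0.164
P(North | churn) = 0.01414/0.213175 ≈ 0.066
P(West | churn) = 0.16416/0.213175 ≈ 0.770
(Check: 0.164+0.066+0.770 = 1.000.)

South 0.164, North 0.066, West 0.770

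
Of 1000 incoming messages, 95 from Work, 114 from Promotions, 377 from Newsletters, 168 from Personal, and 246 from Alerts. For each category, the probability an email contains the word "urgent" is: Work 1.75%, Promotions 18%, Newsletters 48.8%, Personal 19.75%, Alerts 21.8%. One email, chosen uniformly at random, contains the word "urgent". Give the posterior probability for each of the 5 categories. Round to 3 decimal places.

Work 0.006, Promotions 0.070, Newsletters 0.628, Personal 0.113, Alerts 0.183

By Bayes' rule, posterior ∝ prior × likelihood:
  Work: 0.095 × 0.0175 = 0.0016625
  Promotions: 0.114 × 0.18 = 0.02052
  Newsletters: 0.377 × 0.488 = 0.183976
  Personal: 0.168 × 0.1975 = 0.03318
  Alerts: 0.246 × 0.218 = 0.053628
Total = 0.2929665.
P(Work | urgent-flag) = 0.0016625/0.2929665 ≈ 0.006
P(Promotions | urgent-flag) = 0.02052/0.2929665 ≈ 0.070
P(Newsletters | urgent-flag) = 0.183976/0.2929665 ≈ 0.628
P(Personal | urgent-flag) = 0.03318/0.2929665 ≈ 0.113
P(Alerts | urgent-flag) = 0.053628/0.2929665 ≈ 0.183
(Check: 0.006+0.070+0.628+0.113+0.183 = 1.000.)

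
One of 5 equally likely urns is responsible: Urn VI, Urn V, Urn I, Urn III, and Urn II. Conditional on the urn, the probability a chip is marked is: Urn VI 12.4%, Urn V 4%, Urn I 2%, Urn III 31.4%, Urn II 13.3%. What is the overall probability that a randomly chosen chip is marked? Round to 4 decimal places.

Since the prior is uniform, the posterior is proportional to the likelihood:
  Urn VI: 0.124
  Urn V: 0.04
  Urn I: 0.02
  Urn III: 0.314
  Urn II: 0.133
P(marked) = (1/5) × (0.124 + 0.04 + 0.02 + 0.314 + 0.133) = 0.631/5 ≈ 0.1262.

0.1262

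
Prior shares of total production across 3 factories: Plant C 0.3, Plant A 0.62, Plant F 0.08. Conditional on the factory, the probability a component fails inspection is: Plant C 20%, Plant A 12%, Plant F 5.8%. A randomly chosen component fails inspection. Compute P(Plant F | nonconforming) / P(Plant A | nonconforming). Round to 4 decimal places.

0.0624

Prior × likelihood for each hypothesis:
  Plant C: 0.3 × 0.2 = 0.06
  Plant A: 0.62 × 0.12 = 0.0744
  Plant F: 0.08 × 0.058 = 0.00464
Total = 0.13904.
The ratio is 0.00464 / 0.0744 (the normalizer cancels) = 0.0624.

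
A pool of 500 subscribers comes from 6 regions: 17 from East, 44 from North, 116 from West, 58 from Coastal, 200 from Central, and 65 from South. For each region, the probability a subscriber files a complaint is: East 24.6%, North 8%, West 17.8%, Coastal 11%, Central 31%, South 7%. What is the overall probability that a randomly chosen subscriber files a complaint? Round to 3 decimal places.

0.203

Prior × likelihood for each hypothesis:
  East: 0.034 × 0.246 = 0.008364
  North: 0.088 × 0.08 = 0.00704
  West: 0.232 × 0.178 = 0.041296
  Coastal: 0.116 × 0.11 = 0.01276
  Central: 0.4 × 0.31 = 0.124
  South: 0.13 × 0.07 = 0.0091
P(complaint) = 0.008364 + 0.00704 + 0.041296 + 0.01276 + 0.124 + 0.0091 = 0.20256 → 0.203.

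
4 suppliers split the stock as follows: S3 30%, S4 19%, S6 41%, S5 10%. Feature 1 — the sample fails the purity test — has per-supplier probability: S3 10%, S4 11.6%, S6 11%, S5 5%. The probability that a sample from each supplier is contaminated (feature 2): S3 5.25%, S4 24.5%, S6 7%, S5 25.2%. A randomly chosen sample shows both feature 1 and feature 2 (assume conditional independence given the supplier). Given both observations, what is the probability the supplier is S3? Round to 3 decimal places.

0.138

Unnormalized posteriors (prior × likelihood):
  S3: 0.3 × 0.1 × 0.0525 = 0.001575
  S4: 0.19 × 0.116 × 0.245 = 0.0053998
  S6: 0.41 × 0.11 × 0.07 = 0.003157
  S5: 0.1 × 0.05 × 0.252 = 0.00126
Normalizing constant = 0.0113918.
P(S3 | evidence) = 0.001575 / 0.0113918 ≈ 0.138.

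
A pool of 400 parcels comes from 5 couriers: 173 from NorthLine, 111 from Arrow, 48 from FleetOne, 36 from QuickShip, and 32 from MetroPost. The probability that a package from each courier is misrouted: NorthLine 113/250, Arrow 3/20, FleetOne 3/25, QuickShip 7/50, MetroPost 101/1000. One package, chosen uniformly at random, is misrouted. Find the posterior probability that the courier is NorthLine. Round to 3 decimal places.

0.718

Unnormalized posteriors (prior × likelihood):
  NorthLine: 0.4325 × 0.452 = 0.19549
  Arrow: 0.2775 × 0.15 = 0.041625
  FleetOne: 0.12 × 0.12 = 0.0144
  QuickShip: 0.09 × 0.14 = 0.0126
  MetroPost: 0.08 × 0.101 = 0.00808
Normalizing constant = 0.272195.
P(NorthLine | evidence) = 0.19549 / 0.272195 ≈ 0.718.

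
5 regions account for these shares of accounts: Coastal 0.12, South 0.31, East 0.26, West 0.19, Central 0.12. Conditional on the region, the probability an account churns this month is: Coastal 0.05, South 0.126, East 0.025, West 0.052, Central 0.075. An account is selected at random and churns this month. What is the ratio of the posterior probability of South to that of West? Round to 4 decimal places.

Unnormalized posteriors (prior × likelihood):
  Coastal: 0.12 × 0.05 = 0.006
  South: 0.31 × 0.126 = 0.03906
  East: 0.26 × 0.025 = 0.0065
  West: 0.19 × 0.052 = 0.00988
  Central: 0.12 × 0.075 = 0.009
Total = 0.07044.
The ratio is 0.03906 / 0.00988 (the normalizer cancels) = 3.9534.

3.9534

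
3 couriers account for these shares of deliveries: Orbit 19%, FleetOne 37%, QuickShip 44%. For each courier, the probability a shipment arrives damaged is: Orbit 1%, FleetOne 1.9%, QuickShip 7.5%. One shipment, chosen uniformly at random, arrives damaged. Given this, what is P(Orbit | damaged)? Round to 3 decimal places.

By Bayes' rule, posterior ∝ prior × likelihood:
  Orbit: 0.19 × 0.01 = 0.0019
  FleetOne: 0.37 × 0.019 = 0.00703
  QuickShip: 0.44 × 0.075 = 0.033
Total = 0.04193.
P(Orbit | evidence) = 0.0019 / 0.04193 ≈ 0.045.

0.045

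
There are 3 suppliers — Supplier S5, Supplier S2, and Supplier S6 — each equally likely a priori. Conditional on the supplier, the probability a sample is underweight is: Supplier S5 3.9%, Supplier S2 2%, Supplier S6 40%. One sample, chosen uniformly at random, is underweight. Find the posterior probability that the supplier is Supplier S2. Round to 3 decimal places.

With a uniform prior (1/3 each), posterior ∝ likelihood:
  Supplier S5: 0.039
  Supplier S2: 0.02
  Supplier S6: 0.4
Sum = 0.459.
P(Supplier S2 | evidence) = 0.02 / 0.459 ≈ 0.044.

0.044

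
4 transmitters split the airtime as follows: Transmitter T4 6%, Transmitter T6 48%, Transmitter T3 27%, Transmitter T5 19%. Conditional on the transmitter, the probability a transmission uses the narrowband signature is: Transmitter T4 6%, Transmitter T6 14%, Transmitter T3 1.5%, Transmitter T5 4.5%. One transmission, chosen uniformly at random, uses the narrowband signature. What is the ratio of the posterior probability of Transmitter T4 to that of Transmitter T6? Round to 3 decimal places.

0.054

Unnormalized posteriors (prior × likelihood):
  Transmitter T4: 0.06 × 0.06 = 0.0036
  Transmitter T6: 0.48 × 0.14 = 0.0672
  Transmitter T3: 0.27 × 0.015 = 0.00405
  Transmitter T5: 0.19 × 0.045 = 0.00855
Sum = 0.0834.
The ratio is 0.0036 / 0.0672 (the normalizer cancels) = 0.054.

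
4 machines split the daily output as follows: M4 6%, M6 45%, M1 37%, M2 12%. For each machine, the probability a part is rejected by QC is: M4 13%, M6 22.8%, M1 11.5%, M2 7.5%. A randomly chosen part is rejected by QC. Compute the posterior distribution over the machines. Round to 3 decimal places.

Compute prior × likelihood for every hypothesis:
  M4: 0.06 × 0.13 = 0.0078
  M6: 0.45 × 0.228 = 0.1026
  M1: 0.37 × 0.115 = 0.04255
  M2: 0.12 × 0.075 = 0.009
Normalizing constant = 0.16195.
P(M4 | rejected) = 0.0078/0.16195 ≈ 0.048
P(M6 | rejected) = 0.1026/0.16195 ≈ 0.634
P(M1 | rejected) = 0.04255/0.16195 ≈ 0.263
P(M2 | rejected) = 0.009/0.16195 ≈ 0.056
(Check: 0.048+0.634+0.263+0.056 = 1.001.)

M4 0.048, M6 0.634, M1 0.263, M2 0.056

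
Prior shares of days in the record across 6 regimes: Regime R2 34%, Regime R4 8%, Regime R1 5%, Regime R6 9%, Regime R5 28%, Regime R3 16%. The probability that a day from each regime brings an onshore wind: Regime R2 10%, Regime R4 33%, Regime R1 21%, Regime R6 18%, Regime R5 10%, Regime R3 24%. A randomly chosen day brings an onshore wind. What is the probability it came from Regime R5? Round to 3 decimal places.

0.182

Compute prior × likelihood for every hypothesis:
  Regime R2: 0.34 × 0.1 = 0.034
  Regime R4: 0.08 × 0.33 = 0.0264
  Regime R1: 0.05 × 0.21 = 0.0105
  Regime R6: 0.09 × 0.18 = 0.0162
  Regime R5: 0.28 × 0.1 = 0.028
  Regime R3: 0.16 × 0.24 = 0.0384
Sum = 0.1535.
P(Regime R5 | evidence) = 0.028 / 0.1535 ≈ 0.182.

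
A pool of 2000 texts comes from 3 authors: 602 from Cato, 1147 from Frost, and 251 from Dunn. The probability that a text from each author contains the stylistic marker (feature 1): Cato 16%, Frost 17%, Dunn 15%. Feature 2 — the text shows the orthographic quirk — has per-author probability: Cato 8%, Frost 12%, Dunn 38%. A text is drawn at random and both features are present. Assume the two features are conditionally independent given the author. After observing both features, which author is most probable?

Prior × likelihood for each hypothesis:
  Cato: 0.301 × 0.16 × 0.08 = 0.0038528
  Frost: 0.5735 × 0.17 × 0.12 = 0.0116994
  Dunn: 0.1255 × 0.15 × 0.38 = 0.0071535
Total = 0.0227057.
Largest term belongs to Frost, so Frost is most probable.

Frost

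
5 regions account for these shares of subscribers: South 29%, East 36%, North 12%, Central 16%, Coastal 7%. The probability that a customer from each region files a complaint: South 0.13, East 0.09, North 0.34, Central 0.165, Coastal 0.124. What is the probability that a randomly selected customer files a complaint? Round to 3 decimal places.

Unnormalized posteriors (prior × likelihood):
  South: 0.29 × 0.13 = 0.0377
  East: 0.36 × 0.09 = 0.0324
  North: 0.12 × 0.34 = 0.0408
  Central: 0.16 × 0.165 = 0.0264
  Coastal: 0.07 × 0.124 = 0.00868
P(complaint) = 0.0377 + 0.0324 + 0.0408 + 0.0264 + 0.00868 = 0.14598 → 0.146.

0.146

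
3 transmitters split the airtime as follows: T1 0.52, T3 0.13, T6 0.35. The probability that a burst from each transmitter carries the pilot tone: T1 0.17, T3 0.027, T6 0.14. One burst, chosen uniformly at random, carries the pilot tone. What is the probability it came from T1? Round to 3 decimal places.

0.627

By Bayes' rule, posterior ∝ prior × likelihood:
  T1: 0.52 × 0.17 = 0.0884
  T3: 0.13 × 0.027 = 0.00351
  T6: 0.35 × 0.14 = 0.049
Total = 0.14091.
P(T1 | evidence) = 0.0884 / 0.14091 ≈ 0.627.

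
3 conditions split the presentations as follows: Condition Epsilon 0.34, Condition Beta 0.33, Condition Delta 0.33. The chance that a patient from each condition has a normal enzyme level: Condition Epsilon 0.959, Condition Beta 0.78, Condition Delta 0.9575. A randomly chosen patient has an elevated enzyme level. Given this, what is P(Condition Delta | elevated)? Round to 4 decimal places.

Taking complements, P(elevated | each) = Condition Epsilon 0.041, Condition Beta 0.22, Condition Delta 0.0425.
Prior × likelihood for each hypothesis:
  Condition Epsilon: 0.34 × 0.041 = 0.01394
  Condition Beta: 0.33 × 0.22 = 0.0726
  Condition Delta: 0.33 × 0.0425 = 0.014025
Sum = 0.100565.
P(Condition Delta | evidence) = 0.014025 / 0.100565 ≈ 0.1395.

0.1395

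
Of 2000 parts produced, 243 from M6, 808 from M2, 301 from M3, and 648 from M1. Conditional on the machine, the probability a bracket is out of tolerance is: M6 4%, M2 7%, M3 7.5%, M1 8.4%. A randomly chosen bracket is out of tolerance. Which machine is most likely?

M2

Prior × likelihood for each hypothesis:
  M6: 0.1215 × 0.04 = 0.00486
  M2: 0.404 × 0.07 = 0.02828
  M3: 0.1505 × 0.075 = 0.0112875
  M1: 0.324 × 0.084 = 0.027216
Normalizing constant = 0.0716435.
Largest term belongs to M2, so M2 is most probable.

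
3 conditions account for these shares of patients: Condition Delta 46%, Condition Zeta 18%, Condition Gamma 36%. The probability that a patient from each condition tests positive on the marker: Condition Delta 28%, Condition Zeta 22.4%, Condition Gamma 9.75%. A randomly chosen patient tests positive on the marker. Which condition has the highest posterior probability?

Prior × likelihood for each hypothesis:
  Condition Delta: 0.46 × 0.28 = 0.1288
  Condition Zeta: 0.18 × 0.224 = 0.04032
  Condition Gamma: 0.36 × 0.0975 = 0.0351
Sum = 0.20422.
Largest term belongs to Condition Delta, so Condition Delta is most probable.

Condition Delta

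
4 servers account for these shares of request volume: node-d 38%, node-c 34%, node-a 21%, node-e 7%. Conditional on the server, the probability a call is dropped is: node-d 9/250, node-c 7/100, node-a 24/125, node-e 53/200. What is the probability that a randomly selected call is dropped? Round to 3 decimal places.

Compute prior × likelihood for every hypothesis:
  node-d: 0.38 × 0.036 = 0.01368
  node-c: 0.34 × 0.07 = 0.0238
  node-a: 0.21 × 0.192 = 0.04032
  node-e: 0.07 × 0.265 = 0.01855
P(dropped) = 0.01368 + 0.0238 + 0.04032 + 0.01855 = 0.09635 → 0.096.

0.096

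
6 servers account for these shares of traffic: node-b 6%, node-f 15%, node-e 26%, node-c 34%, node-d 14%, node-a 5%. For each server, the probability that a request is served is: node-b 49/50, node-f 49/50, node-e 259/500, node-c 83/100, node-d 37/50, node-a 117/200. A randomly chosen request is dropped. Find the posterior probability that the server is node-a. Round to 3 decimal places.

0.085

Taking complements, P(dropped | each) = node-b 0.02, node-f 0.02, node-e 0.482, node-c 0.17, node-d 0.26, node-a 0.415.
By Bayes' rule, posterior ∝ prior × likelihood:
  node-b: 0.06 × 0.02 = 0.0012
  node-f: 0.15 × 0.02 = 0.003
  node-e: 0.26 × 0.482 = 0.12532
  node-c: 0.34 × 0.17 = 0.0578
  node-d: 0.14 × 0.26 = 0.0364
  node-a: 0.05 × 0.415 = 0.02075
Sum = 0.24447.
P(node-a | evidence) = 0.02075 / 0.24447 ≈ 0.085.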